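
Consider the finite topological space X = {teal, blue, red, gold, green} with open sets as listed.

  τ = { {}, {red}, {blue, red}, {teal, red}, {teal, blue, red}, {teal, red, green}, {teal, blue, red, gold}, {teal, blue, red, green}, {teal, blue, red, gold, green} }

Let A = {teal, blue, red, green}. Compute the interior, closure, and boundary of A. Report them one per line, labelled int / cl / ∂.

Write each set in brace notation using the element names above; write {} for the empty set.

int(A) = {teal, blue, red, green}
cl(A)  = {teal, blue, red, gold, green}
∂A     = {gold}

U open, U⊆A: {}, {red}, {teal, red}, {blue, red}, {teal, red, green}, {teal, blue, red}, {teal, blue, red, green}. int(A) = ⋃ = {teal, blue, red, green}
X∖A={gold}, int(X∖A)={}, hence cl(A)={teal, blue, red, gold, green}
∂A: remove int from cl → {gold}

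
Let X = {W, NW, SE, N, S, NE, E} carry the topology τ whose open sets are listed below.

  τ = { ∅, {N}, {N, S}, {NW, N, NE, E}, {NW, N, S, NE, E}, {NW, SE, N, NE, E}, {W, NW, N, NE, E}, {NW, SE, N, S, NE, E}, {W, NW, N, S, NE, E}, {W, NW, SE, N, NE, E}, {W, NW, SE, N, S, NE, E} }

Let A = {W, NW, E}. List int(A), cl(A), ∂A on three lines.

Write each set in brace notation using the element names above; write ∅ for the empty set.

U open, U⊆A: ∅. int(A) = ⋃ = ∅
X∖A={SE, N, S, NE}, int(X∖A)={N, S}, hence cl(A)={W, NW, SE, NE, E}
∂A: remove int from cl → {W, NW, SE, NE, E}

int(A) = ∅
cl(A)  = {W, NW, SE, NE, E}
∂A     = {W, NW, SE, NE, E}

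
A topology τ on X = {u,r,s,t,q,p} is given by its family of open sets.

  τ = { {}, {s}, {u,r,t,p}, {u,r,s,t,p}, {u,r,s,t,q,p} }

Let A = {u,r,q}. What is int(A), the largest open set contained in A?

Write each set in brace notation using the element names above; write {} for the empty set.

{}

U open, U⊆A: {}. int(A) = ⋃ = {}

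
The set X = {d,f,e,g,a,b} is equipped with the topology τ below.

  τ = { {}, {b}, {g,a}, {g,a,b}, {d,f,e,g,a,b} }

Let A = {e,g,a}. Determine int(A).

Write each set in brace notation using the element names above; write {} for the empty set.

{g,a}

interior: largest open inside A is {g,a} (from {}, {g,a})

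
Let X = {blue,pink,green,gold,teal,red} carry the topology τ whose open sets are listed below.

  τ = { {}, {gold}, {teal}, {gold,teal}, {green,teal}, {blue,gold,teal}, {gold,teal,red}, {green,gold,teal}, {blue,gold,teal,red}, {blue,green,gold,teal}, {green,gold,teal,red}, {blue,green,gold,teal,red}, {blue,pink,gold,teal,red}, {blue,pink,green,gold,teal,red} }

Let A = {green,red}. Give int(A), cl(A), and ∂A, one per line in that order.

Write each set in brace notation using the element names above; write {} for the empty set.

int(A) = {}
cl(A)  = {pink,green,red}
∂A     = {pink,green,red}

opens ⊆ A: {}; union → int = {}
complement {blue,pink,gold,teal}; its interior {blue,gold,teal}; cl(A) = X∖{blue,gold,teal} = {pink,green,red}
boundary = {pink,green,red} ∖ {} = {pink,green,red}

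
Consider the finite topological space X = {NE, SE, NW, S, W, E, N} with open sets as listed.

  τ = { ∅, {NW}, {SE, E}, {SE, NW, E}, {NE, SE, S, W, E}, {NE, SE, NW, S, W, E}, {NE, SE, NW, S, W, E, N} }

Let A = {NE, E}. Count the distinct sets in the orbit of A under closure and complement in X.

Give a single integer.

8

cl via duality: int({SE, NW, S, W, N}) = {NW}, so X∖{NW} = {NE, SE, S, W, E, N}
Write k for closure, c for complement:
  1. A     = {NE, E}
  2. kA    = {NE, SE, S, W, E, N}
  3. cA    = {SE, NW, S, W, N}
  4. ckA   = {NW}
  5. kcA   = {NE, SE, NW, S, W, E, N}
  6. kckA  = {NW, N}
  7. ckcA  = ∅
  8. ckckA = {NE, SE, S, W, E}
applying k or c yields no new set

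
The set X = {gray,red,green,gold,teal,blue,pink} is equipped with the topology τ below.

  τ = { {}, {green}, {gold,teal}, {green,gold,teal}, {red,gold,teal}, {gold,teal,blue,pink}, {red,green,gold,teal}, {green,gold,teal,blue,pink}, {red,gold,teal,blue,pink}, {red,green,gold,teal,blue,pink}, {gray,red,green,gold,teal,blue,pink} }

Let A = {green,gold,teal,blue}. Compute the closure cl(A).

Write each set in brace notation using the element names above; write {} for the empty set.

{gray,red,green,gold,teal,blue,pink}

X∖A={gray,red,pink}, int(X∖A)={}, hence cl(A)={gray,red,green,gold,teal,blue,pink}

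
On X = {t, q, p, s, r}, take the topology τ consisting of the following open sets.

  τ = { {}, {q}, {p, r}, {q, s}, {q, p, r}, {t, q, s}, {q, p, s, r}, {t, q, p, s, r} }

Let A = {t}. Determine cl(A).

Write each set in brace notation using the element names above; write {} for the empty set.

cl via duality: int({q, p, s, r}) = {q, p, s, r}, so X∖{q, p, s, r} = {t}

{t}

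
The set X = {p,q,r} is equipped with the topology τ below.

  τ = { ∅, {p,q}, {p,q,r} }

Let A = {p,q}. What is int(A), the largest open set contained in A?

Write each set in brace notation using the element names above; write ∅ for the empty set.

open subsets of A: ∅, {p,q}; so int(A) = {p,q}

{p,q}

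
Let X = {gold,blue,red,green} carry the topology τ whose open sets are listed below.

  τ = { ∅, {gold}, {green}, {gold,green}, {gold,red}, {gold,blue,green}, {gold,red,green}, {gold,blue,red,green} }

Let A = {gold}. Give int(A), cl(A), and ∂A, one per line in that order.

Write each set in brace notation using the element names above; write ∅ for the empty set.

int(A) = {gold}
cl(A)  = {gold,blue,red}
∂A     = {blue,red}

open subsets of A: ∅, {gold}; so int(A) = {gold}
closure: X∖int(X∖A) = X∖{green} = {gold,blue,red}
∂A = {gold,blue,red} minus {gold} = {blue,red}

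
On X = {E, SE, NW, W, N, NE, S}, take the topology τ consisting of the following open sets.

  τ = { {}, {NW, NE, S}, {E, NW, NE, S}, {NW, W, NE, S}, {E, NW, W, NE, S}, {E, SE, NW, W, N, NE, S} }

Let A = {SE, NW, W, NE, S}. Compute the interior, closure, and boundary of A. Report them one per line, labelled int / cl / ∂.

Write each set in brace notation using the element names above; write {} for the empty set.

opens ⊆ A: {}, {NW, NE, S}, {NW, W, NE, S}; union → int = {NW, W, NE, S}
complement {E, N}; its interior {}; cl(A) = X∖{} = {E, SE, NW, W, N, NE, S}
boundary = {E, SE, NW, W, N, NE, S} ∖ {NW, W, NE, S} = {E, SE, N}

int(A) = {NW, W, NE, S}
cl(A)  = {E, SE, NW, W, N, NE, S}
∂A     = {E, SE, N}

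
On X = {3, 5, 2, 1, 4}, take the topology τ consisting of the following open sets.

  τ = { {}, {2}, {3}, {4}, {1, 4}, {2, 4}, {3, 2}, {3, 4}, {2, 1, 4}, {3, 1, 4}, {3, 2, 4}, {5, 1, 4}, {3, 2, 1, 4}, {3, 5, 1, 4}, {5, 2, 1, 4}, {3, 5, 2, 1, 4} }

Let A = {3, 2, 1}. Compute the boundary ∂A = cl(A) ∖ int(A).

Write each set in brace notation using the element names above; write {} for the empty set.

U open, U⊆A: {}, {2}, {3}, {3, 2}. int(A) = ⋃ = {3, 2}
X∖A={5, 4}, int(X∖A)={4}, hence cl(A)={3, 5, 2, 1}
∂A: remove int from cl → {5, 1}

{5, 1}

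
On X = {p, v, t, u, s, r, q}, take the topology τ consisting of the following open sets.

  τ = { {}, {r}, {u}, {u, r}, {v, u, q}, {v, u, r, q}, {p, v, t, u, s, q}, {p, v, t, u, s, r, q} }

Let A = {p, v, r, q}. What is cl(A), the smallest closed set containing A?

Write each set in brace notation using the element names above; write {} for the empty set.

complement {t, u, s}; its interior {u}; cl(A) = X∖{u} = {p, v, t, s, r, q}

{p, v, t, s, r, q}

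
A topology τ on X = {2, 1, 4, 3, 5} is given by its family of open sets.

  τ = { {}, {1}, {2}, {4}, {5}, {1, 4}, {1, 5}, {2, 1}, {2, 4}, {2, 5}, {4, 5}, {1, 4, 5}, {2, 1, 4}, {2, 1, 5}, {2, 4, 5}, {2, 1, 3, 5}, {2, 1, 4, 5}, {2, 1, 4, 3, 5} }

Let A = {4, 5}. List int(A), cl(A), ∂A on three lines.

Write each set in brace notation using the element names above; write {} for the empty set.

opens ⊆ A: {}, {4}, {5}, {4, 5}; union → int = {4, 5}
complement {2, 1, 3}; its interior {2, 1}; cl(A) = X∖{2, 1} = {4, 3, 5}
boundary = {4, 3, 5} ∖ {4, 5} = {3}

int(A) = {4, 5}
cl(A)  = {4, 3, 5}
∂A     = {3}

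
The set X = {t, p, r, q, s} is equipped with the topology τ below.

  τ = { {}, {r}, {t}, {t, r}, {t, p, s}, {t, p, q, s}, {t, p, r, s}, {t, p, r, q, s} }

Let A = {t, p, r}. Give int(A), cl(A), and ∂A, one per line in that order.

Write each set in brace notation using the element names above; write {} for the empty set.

U open, U⊆A: {}, {t}, {r}, {t, r}. int(A) = ⋃ = {t, r}
X∖A={q, s}, int(X∖A)={}, hence cl(A)={t, p, r, q, s}
∂A: remove int from cl → {p, q, s}

int(A) = {t, r}
cl(A)  = {t, p, r, q, s}
∂A     = {p, q, s}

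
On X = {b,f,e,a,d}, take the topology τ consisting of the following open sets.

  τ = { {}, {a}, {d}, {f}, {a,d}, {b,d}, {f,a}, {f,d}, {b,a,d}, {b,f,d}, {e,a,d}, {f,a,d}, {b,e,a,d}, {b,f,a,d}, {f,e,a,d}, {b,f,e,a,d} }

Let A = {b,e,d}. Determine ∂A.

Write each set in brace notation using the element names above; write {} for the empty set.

U open, U⊆A: {}, {d}, {b,d}. int(A) = ⋃ = {b,d}
X∖A={f,a}, int(X∖A)={f,a}, hence cl(A)={b,e,d}
∂A: remove int from cl → {e}

{e}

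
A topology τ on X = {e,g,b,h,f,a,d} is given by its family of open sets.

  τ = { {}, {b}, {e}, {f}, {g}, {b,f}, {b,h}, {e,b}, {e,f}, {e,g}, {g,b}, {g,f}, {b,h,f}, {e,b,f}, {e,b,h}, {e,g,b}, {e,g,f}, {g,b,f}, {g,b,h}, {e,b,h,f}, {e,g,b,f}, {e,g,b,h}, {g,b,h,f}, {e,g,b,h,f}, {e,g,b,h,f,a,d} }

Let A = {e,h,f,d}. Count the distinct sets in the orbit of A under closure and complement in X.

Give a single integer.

closure: X∖int(X∖A) = X∖{g,b} = {e,h,f,a,d}
Let k=closure and c=complement:
  1. A     = {e,h,f,d}
  2. kA    = {e,h,f,a,d}
  3. cA    = {g,b,a}
  4. ckA   = {g,b}
  5. kcA   = {g,b,h,a,d}
  6. ckcA  = {e,f}
  7. kckcA = {e,f,a,d}
  8. ckckcA = {g,b,h}
— saturated at 8

8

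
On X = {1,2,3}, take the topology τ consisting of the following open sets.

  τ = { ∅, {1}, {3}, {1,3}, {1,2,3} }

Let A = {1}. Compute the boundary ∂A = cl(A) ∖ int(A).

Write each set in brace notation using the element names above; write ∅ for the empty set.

{2}

open subsets of A: ∅, {1}; so int(A) = {1}
closure: X∖int(X∖A) = X∖{3} = {1,2}
∂A = {1,2} minus {1} = {2}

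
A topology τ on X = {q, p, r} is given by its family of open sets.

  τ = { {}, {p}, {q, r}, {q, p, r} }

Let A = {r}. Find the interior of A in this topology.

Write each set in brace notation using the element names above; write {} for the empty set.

interior: largest open inside A is {} (from {})

{}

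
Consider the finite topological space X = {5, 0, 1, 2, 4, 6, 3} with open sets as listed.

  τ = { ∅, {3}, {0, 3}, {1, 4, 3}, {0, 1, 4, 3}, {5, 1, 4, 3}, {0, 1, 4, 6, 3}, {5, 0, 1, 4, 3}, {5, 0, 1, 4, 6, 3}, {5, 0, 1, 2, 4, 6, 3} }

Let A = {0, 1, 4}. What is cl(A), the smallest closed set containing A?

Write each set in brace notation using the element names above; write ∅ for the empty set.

{5, 0, 1, 2, 4, 6}

X∖A={5, 2, 6, 3}, int(X∖A)={3}, hence cl(A)={5, 0, 1, 2, 4, 6}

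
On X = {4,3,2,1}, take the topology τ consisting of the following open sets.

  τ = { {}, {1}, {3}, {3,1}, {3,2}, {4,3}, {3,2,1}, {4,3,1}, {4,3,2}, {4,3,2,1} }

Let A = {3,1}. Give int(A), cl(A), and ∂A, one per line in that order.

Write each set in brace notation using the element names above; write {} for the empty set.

interior: largest open inside A is {3,1} (from {}, {3}, {1}, {3,1})
cl via duality: int({4,2}) = {}, so X∖{} = {4,3,2,1}
cl∖int = {4,2}

int(A) = {3,1}
cl(A)  = {4,3,2,1}
∂A     = {4,2}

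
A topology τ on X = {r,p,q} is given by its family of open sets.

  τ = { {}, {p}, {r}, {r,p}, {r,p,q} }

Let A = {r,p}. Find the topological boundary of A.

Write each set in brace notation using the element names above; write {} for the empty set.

interior: largest open inside A is {r,p} (from {}, {r}, {p}, {r,p})
cl via duality: int({q}) = {}, so X∖{} = {r,p,q}
cl∖int = {q}

{q}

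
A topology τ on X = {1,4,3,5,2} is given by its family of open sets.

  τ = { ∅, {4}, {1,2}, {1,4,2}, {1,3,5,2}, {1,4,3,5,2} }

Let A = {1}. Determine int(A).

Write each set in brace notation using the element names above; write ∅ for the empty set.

∅

opens ⊆ A: ∅; union → int = ∅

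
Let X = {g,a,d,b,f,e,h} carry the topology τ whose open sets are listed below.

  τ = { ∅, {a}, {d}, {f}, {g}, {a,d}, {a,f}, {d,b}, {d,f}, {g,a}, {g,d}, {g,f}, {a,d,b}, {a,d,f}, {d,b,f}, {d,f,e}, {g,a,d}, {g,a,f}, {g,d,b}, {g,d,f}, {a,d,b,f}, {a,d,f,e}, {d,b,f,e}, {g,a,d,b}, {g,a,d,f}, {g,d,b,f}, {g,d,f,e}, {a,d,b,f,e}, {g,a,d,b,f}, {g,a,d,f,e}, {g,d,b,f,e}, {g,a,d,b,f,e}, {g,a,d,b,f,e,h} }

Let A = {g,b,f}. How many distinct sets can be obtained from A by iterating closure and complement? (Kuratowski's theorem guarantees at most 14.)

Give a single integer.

8

closure: X∖int(X∖A) = X∖{a,d} = {g,b,f,e,h}
Let k=closure and c=complement:
  1. A     = {g,b,f}
  2. kA    = {g,b,f,e,h}
  3. cA    = {a,d,e,h}
  4. ckA   = {a,d}
  5. kcA   = {a,d,b,e,h}
  6. ckcA  = {g,f}
  7. kckcA = {g,f,e,h}
  8. ckckcA = {a,d,b}
— saturated at 8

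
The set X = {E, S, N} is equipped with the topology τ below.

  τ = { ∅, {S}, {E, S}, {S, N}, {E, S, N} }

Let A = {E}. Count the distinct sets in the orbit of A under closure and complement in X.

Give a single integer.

4

complement {S, N}; its interior {S, N}; cl(A) = X∖{S, N} = {E}
With k = closure, c = complement:
  1. A     = {E}
  2. cA    = {S, N}
  3. kcA   = {E, S, N}
  4. ckcA  = ∅
k, c of each give nothing new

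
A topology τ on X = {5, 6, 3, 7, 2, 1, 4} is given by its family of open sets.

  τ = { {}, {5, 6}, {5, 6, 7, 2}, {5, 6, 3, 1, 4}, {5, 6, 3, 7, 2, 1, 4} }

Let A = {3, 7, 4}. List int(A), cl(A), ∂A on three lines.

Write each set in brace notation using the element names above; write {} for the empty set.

int(A) = {}
cl(A)  = {3, 7, 2, 1, 4}
∂A     = {3, 7, 2, 1, 4}

interior: largest open inside A is {} (from {})
cl via duality: int({5, 6, 2, 1}) = {5, 6}, so X∖{5, 6} = {3, 7, 2, 1, 4}
cl∖int = {3, 7, 2, 1, 4}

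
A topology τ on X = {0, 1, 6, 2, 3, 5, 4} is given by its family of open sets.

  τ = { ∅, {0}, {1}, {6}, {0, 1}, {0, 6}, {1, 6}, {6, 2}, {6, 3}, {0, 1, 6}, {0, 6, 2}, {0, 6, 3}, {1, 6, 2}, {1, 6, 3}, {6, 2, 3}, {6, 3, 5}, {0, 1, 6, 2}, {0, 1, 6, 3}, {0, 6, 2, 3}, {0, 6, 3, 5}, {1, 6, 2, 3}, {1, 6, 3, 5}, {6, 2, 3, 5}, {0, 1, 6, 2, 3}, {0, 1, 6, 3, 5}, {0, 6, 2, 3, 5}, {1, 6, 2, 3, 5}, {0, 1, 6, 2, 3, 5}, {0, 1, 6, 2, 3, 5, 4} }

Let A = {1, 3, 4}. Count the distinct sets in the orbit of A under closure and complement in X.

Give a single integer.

8

X∖A={0, 6, 2, 5}, int(X∖A)={0, 6, 2}, hence cl(A)={1, 3, 5, 4}
Orbit (k=closure, c=complement):
  1. A     = {1, 3, 4}
  2. kA    = {1, 3, 5, 4}
  3. cA    = {0, 6, 2, 5}
  4. ckA   = {0, 6, 2}
  5. kcA   = {0, 6, 2, 3, 5, 4}
  6. ckcA  = {1}
  7. kckcA = {1, 4}
  8. ckckcA = {0, 6, 2, 3, 5}
(closed under both — stop)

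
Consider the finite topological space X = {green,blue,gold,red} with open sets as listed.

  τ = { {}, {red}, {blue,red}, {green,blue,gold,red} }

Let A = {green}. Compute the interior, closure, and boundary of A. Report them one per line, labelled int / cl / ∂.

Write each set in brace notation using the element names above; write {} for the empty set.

int(A) = {}
cl(A)  = {green,gold}
∂A     = {green,gold}

opens ⊆ A: {}; union → int = {}
complement {blue,gold,red}; its interior {blue,red}; cl(A) = X∖{blue,red} = {green,gold}
boundary = {green,gold} ∖ {} = {green,gold}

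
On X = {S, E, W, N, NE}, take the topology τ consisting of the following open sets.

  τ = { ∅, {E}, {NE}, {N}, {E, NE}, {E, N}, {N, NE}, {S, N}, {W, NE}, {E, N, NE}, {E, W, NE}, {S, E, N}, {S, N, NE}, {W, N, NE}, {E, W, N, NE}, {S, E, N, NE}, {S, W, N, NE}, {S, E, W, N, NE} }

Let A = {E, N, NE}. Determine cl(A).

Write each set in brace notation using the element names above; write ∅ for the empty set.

{S, E, W, N, NE}

closure: X∖int(X∖A) = X∖∅ = {S, E, W, N, NE}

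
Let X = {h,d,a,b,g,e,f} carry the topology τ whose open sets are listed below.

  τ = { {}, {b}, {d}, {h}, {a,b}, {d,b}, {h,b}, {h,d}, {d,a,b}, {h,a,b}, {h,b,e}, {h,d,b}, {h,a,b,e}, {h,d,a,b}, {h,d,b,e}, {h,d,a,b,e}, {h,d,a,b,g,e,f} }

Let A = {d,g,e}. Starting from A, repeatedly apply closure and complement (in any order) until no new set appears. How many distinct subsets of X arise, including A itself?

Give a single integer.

X∖A={h,a,b,f}, int(X∖A)={h,a,b}, hence cl(A)={d,g,e,f}
Orbit (k=closure, c=complement):
  1. A     = {d,g,e}
  2. kA    = {d,g,e,f}
  3. cA    = {h,a,b,f}
  4. ckA   = {h,a,b}
  5. kcA   = {h,a,b,g,e,f}
  6. ckcA  = {d}
  7. kckcA = {d,g,f}
  8. ckckcA = {h,a,b,e}
(closed under both — stop)

8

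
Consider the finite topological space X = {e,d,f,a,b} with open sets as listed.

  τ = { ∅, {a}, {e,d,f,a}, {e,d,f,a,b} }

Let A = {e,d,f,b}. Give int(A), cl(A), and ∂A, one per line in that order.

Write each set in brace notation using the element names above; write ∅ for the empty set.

U open, U⊆A: ∅. int(A) = ⋃ = ∅
X∖A={a}, int(X∖A)={a}, hence cl(A)={e,d,f,b}
∂A: remove int from cl → {e,d,f,b}

int(A) = ∅
cl(A)  = {e,d,f,b}
∂A     = {e,d,f,b}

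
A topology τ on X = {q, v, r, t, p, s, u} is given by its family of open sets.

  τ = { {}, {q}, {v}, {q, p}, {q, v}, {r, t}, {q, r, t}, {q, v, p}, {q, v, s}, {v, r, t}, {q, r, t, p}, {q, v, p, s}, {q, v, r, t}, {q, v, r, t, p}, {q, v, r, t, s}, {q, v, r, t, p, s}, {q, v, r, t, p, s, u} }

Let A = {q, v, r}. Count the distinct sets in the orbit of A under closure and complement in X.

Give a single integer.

X∖A={t, p, s, u}, int(X∖A)={}, hence cl(A)={q, v, r, t, p, s, u}
Orbit (k=closure, c=complement):
  1. A     = {q, v, r}
  2. kA    = {q, v, r, t, p, s, u}
  3. cA    = {t, p, s, u}
  4. ckA   = {}
  5. kcA   = {r, t, p, s, u}
  6. ckcA  = {q, v}
  7. kckcA = {q, v, p, s, u}
  8. ckckcA = {r, t}
  9. kckckcA = {r, t, u}
  10. ckckckcA = {q, v, p, s}
(closed under both — stop)

10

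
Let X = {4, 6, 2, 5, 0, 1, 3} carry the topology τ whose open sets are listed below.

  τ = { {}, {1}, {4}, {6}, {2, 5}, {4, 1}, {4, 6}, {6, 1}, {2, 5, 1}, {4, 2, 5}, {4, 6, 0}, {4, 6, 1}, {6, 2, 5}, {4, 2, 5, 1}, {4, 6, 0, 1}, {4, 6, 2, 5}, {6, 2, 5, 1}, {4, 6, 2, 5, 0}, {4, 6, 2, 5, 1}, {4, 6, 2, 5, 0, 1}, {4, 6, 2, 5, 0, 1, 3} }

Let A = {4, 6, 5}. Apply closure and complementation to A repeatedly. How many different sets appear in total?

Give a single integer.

12

closure: X∖int(X∖A) = X∖{1} = {4, 6, 2, 5, 0, 3}
Let k=closure and c=complement:
  1. A     = {4, 6, 5}
  2. kA    = {4, 6, 2, 5, 0, 3}
  3. cA    = {2, 0, 1, 3}
  4. ckA   = {1}
  5. kcA   = {2, 5, 0, 1, 3}
  6. kckA  = {1, 3}
  7. ckcA  = {4, 6}
  8. ckckA = {4, 6, 2, 5, 0}
  9. kckcA = {4, 6, 0, 3}
  10. ckckcA = {2, 5, 1}
  11. kckckcA = {2, 5, 1, 3}
  12. ckckckcA = {4, 6, 0}
— saturated at 12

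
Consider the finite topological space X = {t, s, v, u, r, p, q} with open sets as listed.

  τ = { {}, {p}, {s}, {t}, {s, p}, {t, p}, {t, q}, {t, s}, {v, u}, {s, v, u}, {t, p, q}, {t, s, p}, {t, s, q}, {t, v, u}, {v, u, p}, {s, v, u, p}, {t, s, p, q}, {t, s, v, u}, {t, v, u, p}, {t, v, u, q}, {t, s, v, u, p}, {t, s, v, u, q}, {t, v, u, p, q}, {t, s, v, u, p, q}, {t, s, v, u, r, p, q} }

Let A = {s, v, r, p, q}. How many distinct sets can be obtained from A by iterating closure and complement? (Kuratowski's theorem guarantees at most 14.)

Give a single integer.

X∖A={t, u}, int(X∖A)={t}, hence cl(A)={s, v, u, r, p, q}
Orbit (k=closure, c=complement):
  1. A     = {s, v, r, p, q}
  2. kA    = {s, v, u, r, p, q}
  3. cA    = {t, u}
  4. ckA   = {t}
  5. kcA   = {t, v, u, r, q}
  6. kckA  = {t, r, q}
  7. ckcA  = {s, p}
  8. ckckA = {s, v, u, p}
  9. kckcA = {s, r, p}
  10. kckckA = {s, v, u, r, p}
  11. ckckcA = {t, v, u, q}
  12. ckckckA = {t, q}
(closed under both — stop)

12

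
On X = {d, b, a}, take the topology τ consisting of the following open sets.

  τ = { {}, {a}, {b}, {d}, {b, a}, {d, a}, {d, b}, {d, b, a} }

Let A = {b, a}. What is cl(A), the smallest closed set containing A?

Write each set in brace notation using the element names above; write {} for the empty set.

{b, a}

X∖A={d}, int(X∖A)={d}, hence cl(A)={b, a}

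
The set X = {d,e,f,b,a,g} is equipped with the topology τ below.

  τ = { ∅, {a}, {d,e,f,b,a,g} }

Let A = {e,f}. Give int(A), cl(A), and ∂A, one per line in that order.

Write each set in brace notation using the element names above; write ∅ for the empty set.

interior: largest open inside A is ∅ (from ∅)
cl via duality: int({d,b,a,g}) = {a}, so X∖{a} = {d,e,f,b,g}
cl∖int = {d,e,f,b,g}

int(A) = ∅
cl(A)  = {d,e,f,b,g}
∂A     = {d,e,f,b,g}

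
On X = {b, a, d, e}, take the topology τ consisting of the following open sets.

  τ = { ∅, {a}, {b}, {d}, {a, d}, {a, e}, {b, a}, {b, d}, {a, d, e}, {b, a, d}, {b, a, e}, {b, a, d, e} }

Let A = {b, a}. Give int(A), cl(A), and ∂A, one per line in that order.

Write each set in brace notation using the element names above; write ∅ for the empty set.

U open, U⊆A: ∅, {b}, {a}, {b, a}. int(A) = ⋃ = {b, a}
X∖A={d, e}, int(X∖A)={d}, hence cl(A)={b, a, e}
∂A: remove int from cl → {e}

int(A) = {b, a}
cl(A)  = {b, a, e}
∂A     = {e}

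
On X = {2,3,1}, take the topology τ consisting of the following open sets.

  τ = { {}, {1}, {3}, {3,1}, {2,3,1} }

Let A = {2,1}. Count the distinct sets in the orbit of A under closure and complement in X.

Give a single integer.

4

complement {3}; its interior {3}; cl(A) = X∖{3} = {2,1}
With k = closure, c = complement:
  1. A     = {2,1}
  2. cA    = {3}
  3. kcA   = {2,3}
  4. ckcA  = {1}
k, c of each give nothing new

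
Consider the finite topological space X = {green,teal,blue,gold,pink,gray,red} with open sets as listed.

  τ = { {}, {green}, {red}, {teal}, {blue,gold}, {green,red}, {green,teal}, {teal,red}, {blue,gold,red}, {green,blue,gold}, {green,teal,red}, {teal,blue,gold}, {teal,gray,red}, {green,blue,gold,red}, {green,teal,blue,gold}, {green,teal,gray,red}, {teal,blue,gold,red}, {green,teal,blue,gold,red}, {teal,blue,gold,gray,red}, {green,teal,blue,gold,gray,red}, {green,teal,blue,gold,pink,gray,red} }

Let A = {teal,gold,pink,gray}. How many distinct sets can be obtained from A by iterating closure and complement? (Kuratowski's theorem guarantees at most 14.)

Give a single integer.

10

X∖A={green,blue,red}, int(X∖A)={green,red}, hence cl(A)={teal,blue,gold,pink,gray}
Orbit (k=closure, c=complement):
  1. A     = {teal,gold,pink,gray}
  2. kA    = {teal,blue,gold,pink,gray}
  3. cA    = {green,blue,red}
  4. ckA   = {green,red}
  5. kcA   = {green,blue,gold,pink,gray,red}
  6. kckA  = {green,pink,gray,red}
  7. ckcA  = {teal}
  8. ckckA = {teal,blue,gold}
  9. kckcA = {teal,pink,gray}
  10. ckckcA = {green,blue,gold,red}
(closed under both — stop)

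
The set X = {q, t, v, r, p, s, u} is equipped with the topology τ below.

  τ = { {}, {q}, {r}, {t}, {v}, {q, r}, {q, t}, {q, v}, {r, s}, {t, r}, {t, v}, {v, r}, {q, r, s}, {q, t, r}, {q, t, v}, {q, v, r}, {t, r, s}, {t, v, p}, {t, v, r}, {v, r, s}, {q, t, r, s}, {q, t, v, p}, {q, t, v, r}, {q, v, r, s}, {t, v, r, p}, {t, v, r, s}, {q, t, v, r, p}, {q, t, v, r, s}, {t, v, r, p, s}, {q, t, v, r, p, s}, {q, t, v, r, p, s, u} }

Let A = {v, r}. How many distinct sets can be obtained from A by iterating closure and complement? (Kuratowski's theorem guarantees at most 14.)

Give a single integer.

complement {q, t, p, s, u}; its interior {q, t}; cl(A) = X∖{q, t} = {v, r, p, s, u}
With k = closure, c = complement:
  1. A     = {v, r}
  2. kA    = {v, r, p, s, u}
  3. cA    = {q, t, p, s, u}
  4. ckA   = {q, t}
  5. kckA  = {q, t, p, u}
  6. ckckA = {v, r, s}
k, c of each give nothing new

6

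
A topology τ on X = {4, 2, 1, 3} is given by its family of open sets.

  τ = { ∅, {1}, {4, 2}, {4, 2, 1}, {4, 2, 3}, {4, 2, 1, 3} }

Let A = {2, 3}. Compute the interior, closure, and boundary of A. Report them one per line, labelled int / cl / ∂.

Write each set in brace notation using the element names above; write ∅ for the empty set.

opens ⊆ A: ∅; union → int = ∅
complement {4, 1}; its interior {1}; cl(A) = X∖{1} = {4, 2, 3}
boundary = {4, 2, 3} ∖ ∅ = {4, 2, 3}

int(A) = ∅
cl(A)  = {4, 2, 3}
∂A     = {4, 2, 3}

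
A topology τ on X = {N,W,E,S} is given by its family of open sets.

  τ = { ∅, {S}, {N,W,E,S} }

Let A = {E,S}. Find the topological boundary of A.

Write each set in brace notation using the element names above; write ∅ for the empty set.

{N,W,E}

interior: largest open inside A is {S} (from ∅, {S})
cl via duality: int({N,W}) = ∅, so X∖∅ = {N,W,E,S}
cl∖int = {N,W,E}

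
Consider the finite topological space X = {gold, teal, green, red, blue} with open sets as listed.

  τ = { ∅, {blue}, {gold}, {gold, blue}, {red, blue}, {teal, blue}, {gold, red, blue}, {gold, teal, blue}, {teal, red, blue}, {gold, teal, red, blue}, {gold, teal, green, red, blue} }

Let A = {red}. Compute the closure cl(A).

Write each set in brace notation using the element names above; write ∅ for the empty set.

cl via duality: int({gold, teal, green, blue}) = {gold, teal, blue}, so X∖{gold, teal, blue} = {green, red}

{green, red}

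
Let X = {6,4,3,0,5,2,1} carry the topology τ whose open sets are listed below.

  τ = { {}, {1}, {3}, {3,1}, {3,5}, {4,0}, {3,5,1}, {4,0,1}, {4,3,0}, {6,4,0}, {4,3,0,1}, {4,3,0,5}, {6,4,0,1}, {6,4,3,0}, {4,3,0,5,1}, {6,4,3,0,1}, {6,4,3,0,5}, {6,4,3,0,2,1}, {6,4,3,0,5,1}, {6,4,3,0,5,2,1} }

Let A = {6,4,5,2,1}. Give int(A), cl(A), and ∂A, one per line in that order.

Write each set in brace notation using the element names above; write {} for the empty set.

U open, U⊆A: {}, {1}. int(A) = ⋃ = {1}
X∖A={3,0}, int(X∖A)={3}, hence cl(A)={6,4,0,5,2,1}
∂A: remove int from cl → {6,4,0,5,2}

int(A) = {1}
cl(A)  = {6,4,0,5,2,1}
∂A     = {6,4,0,5,2}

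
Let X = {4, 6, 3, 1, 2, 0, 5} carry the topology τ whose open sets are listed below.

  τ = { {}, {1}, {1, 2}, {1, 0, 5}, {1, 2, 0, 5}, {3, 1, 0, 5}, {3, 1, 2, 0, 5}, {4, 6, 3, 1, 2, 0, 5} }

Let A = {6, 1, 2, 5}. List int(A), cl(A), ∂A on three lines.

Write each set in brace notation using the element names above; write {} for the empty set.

int(A) = {1, 2}
cl(A)  = {4, 6, 3, 1, 2, 0, 5}
∂A     = {4, 6, 3, 0, 5}

interior: largest open inside A is {1, 2} (from {}, {1}, {1, 2})
cl via duality: int({4, 3, 0}) = {}, so X∖{} = {4, 6, 3, 1, 2, 0, 5}
cl∖int = {4, 6, 3, 0, 5}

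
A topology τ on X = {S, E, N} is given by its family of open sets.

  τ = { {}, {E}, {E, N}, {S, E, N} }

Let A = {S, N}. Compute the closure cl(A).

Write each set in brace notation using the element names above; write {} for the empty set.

{S, N}

cl via duality: int({E}) = {E}, so X∖{E} = {S, N}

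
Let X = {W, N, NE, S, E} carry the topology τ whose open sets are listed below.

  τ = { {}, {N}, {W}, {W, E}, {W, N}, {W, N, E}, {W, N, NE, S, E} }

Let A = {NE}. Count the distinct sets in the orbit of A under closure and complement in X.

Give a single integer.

6

X∖A={W, N, S, E}, int(X∖A)={W, N, E}, hence cl(A)={NE, S}
Orbit (k=closure, c=complement):
  1. A     = {NE}
  2. kA    = {NE, S}
  3. cA    = {W, N, S, E}
  4. ckA   = {W, N, E}
  5. kcA   = {W, N, NE, S, E}
  6. ckcA  = {}
(closed under both — stop)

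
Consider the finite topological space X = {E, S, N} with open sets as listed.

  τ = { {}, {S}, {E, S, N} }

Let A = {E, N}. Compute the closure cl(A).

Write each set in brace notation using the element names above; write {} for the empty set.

X∖A={S}, int(X∖A)={S}, hence cl(A)={E, N}

{E, N}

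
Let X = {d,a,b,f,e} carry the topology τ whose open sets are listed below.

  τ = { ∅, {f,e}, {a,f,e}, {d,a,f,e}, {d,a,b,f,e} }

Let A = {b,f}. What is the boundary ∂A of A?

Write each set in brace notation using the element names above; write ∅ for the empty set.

open subsets of A: ∅; so int(A) = ∅
closure: X∖int(X∖A) = X∖∅ = {d,a,b,f,e}
∂A = {d,a,b,f,e} minus ∅ = {d,a,b,f,e}

{d,a,b,f,e}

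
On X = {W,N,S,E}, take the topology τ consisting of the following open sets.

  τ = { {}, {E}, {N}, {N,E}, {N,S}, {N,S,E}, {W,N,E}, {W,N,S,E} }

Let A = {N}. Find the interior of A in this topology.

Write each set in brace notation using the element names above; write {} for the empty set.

U open, U⊆A: {}, {N}. int(A) = ⋃ = {N}

{N}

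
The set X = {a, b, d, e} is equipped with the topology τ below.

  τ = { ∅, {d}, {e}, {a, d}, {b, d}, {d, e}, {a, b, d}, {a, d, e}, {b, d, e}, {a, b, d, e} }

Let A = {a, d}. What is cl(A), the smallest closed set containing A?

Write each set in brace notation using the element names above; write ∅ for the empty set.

{a, b, d}

complement {b, e}; its interior {e}; cl(A) = X∖{e} = {a, b, d}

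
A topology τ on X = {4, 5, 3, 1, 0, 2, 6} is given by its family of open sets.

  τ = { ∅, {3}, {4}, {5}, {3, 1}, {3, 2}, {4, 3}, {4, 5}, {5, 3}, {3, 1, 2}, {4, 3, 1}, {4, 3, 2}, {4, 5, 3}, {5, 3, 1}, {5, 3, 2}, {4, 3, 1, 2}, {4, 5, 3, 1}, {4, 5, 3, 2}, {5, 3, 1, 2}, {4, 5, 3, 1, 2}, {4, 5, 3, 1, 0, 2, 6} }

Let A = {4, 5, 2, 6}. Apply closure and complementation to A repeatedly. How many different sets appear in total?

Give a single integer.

cl via duality: int({3, 1, 0}) = {3, 1}, so X∖{3, 1} = {4, 5, 0, 2, 6}
Write k for closure, c for complement:
  1. A     = {4, 5, 2, 6}
  2. kA    = {4, 5, 0, 2, 6}
  3. cA    = {3, 1, 0}
  4. ckA   = {3, 1}
  5. kcA   = {3, 1, 0, 2, 6}
  6. ckcA  = {4, 5}
  7. kckcA = {4, 5, 0, 6}
  8. ckckcA = {3, 1, 2}
applying k or c yields no new set

8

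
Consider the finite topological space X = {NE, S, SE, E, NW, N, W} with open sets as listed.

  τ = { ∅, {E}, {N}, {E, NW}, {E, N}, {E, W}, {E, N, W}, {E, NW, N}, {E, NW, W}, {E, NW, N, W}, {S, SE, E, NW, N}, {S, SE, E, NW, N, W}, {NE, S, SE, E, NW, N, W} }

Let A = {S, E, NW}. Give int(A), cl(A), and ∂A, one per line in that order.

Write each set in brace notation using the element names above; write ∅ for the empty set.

int(A) = {E, NW}
cl(A)  = {NE, S, SE, E, NW, W}
∂A     = {NE, S, SE, W}

opens ⊆ A: ∅, {E}, {E, NW}; union → int = {E, NW}
complement {NE, SE, N, W}; its interior {N}; cl(A) = X∖{N} = {NE, S, SE, E, NW, W}
boundary = {NE, S, SE, E, NW, W} ∖ {E, NW} = {NE, S, SE, W}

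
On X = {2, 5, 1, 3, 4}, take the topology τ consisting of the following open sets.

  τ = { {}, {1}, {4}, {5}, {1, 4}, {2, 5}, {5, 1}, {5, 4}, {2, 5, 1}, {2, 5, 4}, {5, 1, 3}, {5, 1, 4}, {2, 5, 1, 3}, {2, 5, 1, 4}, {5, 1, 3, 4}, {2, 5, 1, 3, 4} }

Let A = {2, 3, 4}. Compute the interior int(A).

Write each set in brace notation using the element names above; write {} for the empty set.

{4}

opens ⊆ A: {}, {4}; union → int = {4}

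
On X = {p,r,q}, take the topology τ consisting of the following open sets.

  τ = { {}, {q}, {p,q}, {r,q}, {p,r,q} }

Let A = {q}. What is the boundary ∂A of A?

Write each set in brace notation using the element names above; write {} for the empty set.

interior: largest open inside A is {q} (from {}, {q})
cl via duality: int({p,r}) = {}, so X∖{} = {p,r,q}
cl∖int = {p,r}

{p,r}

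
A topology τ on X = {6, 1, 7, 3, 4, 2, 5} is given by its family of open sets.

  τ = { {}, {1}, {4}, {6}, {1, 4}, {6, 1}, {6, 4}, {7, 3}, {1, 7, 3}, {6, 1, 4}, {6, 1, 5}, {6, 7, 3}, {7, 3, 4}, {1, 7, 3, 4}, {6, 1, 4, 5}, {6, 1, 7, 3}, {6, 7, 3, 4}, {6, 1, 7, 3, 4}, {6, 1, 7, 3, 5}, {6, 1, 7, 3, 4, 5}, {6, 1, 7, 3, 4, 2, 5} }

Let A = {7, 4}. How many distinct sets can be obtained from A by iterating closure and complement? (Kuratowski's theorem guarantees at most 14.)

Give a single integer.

10

cl via duality: int({6, 1, 3, 2, 5}) = {6, 1, 5}, so X∖{6, 1, 5} = {7, 3, 4, 2}
Write k for closure, c for complement:
  1. A     = {7, 4}
  2. kA    = {7, 3, 4, 2}
  3. cA    = {6, 1, 3, 2, 5}
  4. ckA   = {6, 1, 5}
  5. kcA   = {6, 1, 7, 3, 2, 5}
  6. kckA  = {6, 1, 2, 5}
  7. ckcA  = {4}
  8. ckckA = {7, 3, 4}
  9. kckcA = {4, 2}
  10. ckckcA = {6, 1, 7, 3, 5}
applying k or c yields no new set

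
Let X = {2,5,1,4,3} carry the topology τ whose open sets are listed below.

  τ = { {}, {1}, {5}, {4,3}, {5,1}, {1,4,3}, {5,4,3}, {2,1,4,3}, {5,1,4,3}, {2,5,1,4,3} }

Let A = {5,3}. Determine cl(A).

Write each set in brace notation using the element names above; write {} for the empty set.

{2,5,4,3}

closure: X∖int(X∖A) = X∖{1} = {2,5,4,3}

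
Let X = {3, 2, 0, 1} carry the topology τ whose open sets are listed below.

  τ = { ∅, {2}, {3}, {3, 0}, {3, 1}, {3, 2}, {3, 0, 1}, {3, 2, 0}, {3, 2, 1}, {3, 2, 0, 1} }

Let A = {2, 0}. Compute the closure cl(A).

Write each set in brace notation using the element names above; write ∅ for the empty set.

{2, 0}

X∖A={3, 1}, int(X∖A)={3, 1}, hence cl(A)={2, 0}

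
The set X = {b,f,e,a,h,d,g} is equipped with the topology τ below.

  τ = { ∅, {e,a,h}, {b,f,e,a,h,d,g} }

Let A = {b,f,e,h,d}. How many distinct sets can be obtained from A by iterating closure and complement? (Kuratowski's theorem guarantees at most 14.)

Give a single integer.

X∖A={a,g}, int(X∖A)=∅, hence cl(A)={b,f,e,a,h,d,g}
Orbit (k=closure, c=complement):
  1. A     = {b,f,e,h,d}
  2. kA    = {b,f,e,a,h,d,g}
  3. cA    = {a,g}
  4. ckA   = ∅
(closed under both — stop)

4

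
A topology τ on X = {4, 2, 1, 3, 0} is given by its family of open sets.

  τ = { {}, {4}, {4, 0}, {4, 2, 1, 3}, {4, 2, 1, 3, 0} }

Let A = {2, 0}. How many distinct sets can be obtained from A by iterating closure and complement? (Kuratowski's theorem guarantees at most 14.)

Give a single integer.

cl via duality: int({4, 1, 3}) = {4}, so X∖{4} = {2, 1, 3, 0}
Write k for closure, c for complement:
  1. A     = {2, 0}
  2. kA    = {2, 1, 3, 0}
  3. cA    = {4, 1, 3}
  4. ckA   = {4}
  5. kcA   = {4, 2, 1, 3, 0}
  6. ckcA  = {}
applying k or c yields no new set

6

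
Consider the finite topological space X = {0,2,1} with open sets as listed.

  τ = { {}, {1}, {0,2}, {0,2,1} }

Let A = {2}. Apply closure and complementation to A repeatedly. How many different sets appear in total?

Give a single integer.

6

X∖A={0,1}, int(X∖A)={1}, hence cl(A)={0,2}
Orbit (k=closure, c=complement):
  1. A     = {2}
  2. kA    = {0,2}
  3. cA    = {0,1}
  4. ckA   = {1}
  5. kcA   = {0,2,1}
  6. ckcA  = {}
(closed under both — stop)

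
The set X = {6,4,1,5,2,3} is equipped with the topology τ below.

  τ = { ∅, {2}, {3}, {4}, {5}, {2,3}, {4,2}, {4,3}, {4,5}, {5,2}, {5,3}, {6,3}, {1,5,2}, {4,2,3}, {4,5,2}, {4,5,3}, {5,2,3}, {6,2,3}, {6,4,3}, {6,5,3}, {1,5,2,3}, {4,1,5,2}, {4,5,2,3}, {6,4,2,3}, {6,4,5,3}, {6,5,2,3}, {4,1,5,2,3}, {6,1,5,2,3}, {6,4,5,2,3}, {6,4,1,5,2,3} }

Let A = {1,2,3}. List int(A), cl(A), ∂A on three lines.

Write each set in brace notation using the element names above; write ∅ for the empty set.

open subsets of A: ∅, {2}, {3}, {2,3}; so int(A) = {2,3}
closure: X∖int(X∖A) = X∖{4,5} = {6,1,2,3}
∂A = {6,1,2,3} minus {2,3} = {6,1}

int(A) = {2,3}
cl(A)  = {6,1,2,3}
∂A     = {6,1}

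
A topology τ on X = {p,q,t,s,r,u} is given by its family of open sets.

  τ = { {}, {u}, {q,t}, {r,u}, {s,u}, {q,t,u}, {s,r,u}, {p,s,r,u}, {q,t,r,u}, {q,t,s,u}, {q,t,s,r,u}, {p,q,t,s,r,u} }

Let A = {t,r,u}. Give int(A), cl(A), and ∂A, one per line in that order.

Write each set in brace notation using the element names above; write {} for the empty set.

U open, U⊆A: {}, {u}, {r,u}. int(A) = ⋃ = {r,u}
X∖A={p,q,s}, int(X∖A)={}, hence cl(A)={p,q,t,s,r,u}
∂A: remove int from cl → {p,q,t,s}

int(A) = {r,u}
cl(A)  = {p,q,t,s,r,u}
∂A     = {p,q,t,s}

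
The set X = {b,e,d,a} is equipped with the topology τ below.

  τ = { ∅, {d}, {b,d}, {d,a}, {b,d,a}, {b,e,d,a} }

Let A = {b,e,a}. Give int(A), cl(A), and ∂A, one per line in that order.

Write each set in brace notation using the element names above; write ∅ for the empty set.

int(A) = ∅
cl(A)  = {b,e,a}
∂A     = {b,e,a}

open subsets of A: ∅; so int(A) = ∅
closure: X∖int(X∖A) = X∖{d} = {b,e,a}
∂A = {b,e,a} minus ∅ = {b,e,a}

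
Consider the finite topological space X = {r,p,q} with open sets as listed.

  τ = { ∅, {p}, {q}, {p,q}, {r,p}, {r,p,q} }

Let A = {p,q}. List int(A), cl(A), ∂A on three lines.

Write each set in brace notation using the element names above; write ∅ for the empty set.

opens ⊆ A: ∅, {q}, {p}, {p,q}; union → int = {p,q}
complement {r}; its interior ∅; cl(A) = X∖∅ = {r,p,q}
boundary = {r,p,q} ∖ {p,q} = {r}

int(A) = {p,q}
cl(A)  = {r,p,q}
∂A     = {r}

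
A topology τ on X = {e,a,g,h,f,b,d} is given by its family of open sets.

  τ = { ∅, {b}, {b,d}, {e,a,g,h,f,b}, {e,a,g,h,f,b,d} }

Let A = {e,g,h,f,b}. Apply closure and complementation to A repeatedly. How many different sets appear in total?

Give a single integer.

6

cl via duality: int({a,d}) = ∅, so X∖∅ = {e,a,g,h,f,b,d}
Write k for closure, c for complement:
  1. A     = {e,g,h,f,b}
  2. kA    = {e,a,g,h,f,b,d}
  3. cA    = {a,d}
  4. ckA   = ∅
  5. kcA   = {e,a,g,h,f,d}
  6. ckcA  = {b}
applying k or c yields no new set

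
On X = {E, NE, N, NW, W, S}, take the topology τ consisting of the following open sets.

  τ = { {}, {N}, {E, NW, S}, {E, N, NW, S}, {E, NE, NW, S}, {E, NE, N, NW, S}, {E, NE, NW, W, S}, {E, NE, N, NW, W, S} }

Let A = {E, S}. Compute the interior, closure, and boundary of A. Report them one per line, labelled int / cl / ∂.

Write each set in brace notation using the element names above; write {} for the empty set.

open subsets of A: {}; so int(A) = {}
closure: X∖int(X∖A) = X∖{N} = {E, NE, NW, W, S}
∂A = {E, NE, NW, W, S} minus {} = {E, NE, NW, W, S}

int(A) = {}
cl(A)  = {E, NE, NW, W, S}
∂A     = {E, NE, NW, W, S}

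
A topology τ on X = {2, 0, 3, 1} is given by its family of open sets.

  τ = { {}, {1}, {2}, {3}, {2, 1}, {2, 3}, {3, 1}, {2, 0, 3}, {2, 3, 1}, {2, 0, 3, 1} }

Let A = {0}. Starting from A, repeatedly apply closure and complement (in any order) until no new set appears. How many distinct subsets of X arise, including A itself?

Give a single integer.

4

closure: X∖int(X∖A) = X∖{2, 3, 1} = {0}
Let k=closure and c=complement:
  1. A     = {0}
  2. cA    = {2, 3, 1}
  3. kcA   = {2, 0, 3, 1}
  4. ckcA  = {}
— saturated at 4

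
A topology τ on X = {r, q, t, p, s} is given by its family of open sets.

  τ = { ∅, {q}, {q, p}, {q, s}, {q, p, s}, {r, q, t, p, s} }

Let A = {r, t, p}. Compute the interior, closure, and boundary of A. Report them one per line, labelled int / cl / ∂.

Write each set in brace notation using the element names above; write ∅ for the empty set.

int(A) = ∅
cl(A)  = {r, t, p}
∂A     = {r, t, p}

U open, U⊆A: ∅. int(A) = ⋃ = ∅
X∖A={q, s}, int(X∖A)={q, s}, hence cl(A)={r, t, p}
∂A: remove int from cl → {r, t, p}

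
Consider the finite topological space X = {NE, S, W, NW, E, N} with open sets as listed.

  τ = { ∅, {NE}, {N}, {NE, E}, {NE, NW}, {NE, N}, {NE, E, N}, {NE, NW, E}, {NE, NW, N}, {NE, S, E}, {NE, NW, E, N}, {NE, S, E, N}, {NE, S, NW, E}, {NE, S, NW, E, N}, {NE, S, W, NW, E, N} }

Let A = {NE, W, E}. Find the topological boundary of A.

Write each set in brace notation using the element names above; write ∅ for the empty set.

opens ⊆ A: ∅, {NE}, {NE, E}; union → int = {NE, E}
complement {S, NW, N}; its interior {N}; cl(A) = X∖{N} = {NE, S, W, NW, E}
boundary = {NE, S, W, NW, E} ∖ {NE, E} = {S, W, NW}

{S, W, NW}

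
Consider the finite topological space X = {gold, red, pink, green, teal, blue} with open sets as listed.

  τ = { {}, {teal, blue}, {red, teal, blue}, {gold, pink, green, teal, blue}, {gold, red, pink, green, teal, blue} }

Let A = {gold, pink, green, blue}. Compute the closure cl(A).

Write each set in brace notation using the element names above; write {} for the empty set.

{gold, red, pink, green, teal, blue}

complement {red, teal}; its interior {}; cl(A) = X∖{} = {gold, red, pink, green, teal, blue}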